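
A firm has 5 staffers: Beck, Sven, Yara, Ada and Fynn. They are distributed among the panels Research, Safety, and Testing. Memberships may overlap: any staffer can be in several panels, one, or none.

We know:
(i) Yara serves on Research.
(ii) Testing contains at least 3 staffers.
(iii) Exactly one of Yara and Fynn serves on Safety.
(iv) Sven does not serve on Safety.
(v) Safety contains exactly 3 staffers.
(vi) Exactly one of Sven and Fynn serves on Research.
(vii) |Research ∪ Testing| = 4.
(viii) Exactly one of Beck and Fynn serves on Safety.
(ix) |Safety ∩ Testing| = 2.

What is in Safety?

Safety = {Ada, Beck, Yara}

From (i): Yara ∈ Research.
From (iv): Sven ∉ Safety.
Suppose Beck ∉ Safety: no assignment then satisfies all the clues, so Beck ∈ Safety.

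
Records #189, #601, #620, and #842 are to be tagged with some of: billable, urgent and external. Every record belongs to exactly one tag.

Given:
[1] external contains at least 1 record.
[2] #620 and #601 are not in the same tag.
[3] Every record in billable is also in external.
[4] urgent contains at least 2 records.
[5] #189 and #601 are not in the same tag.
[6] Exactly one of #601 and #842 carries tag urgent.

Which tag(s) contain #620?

#620: urgent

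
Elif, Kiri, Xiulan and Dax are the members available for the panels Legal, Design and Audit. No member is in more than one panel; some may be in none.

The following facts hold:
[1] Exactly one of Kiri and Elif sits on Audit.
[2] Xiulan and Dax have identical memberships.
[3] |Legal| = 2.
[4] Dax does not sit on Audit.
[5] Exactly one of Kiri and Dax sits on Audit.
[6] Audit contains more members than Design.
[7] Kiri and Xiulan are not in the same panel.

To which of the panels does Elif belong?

From (4): Dax ∉ Audit.
(2): Xiulan matches Dax: Xiulan ∉ Audit.
(5) (exactly one): Kiri ∈ Audit.
(1) (exactly one): Elif ∉ Audit.
Suppose Elif ∈ Legal: no assignment then satisfies all the clues, so Elif ∉ Legal.

Elif: none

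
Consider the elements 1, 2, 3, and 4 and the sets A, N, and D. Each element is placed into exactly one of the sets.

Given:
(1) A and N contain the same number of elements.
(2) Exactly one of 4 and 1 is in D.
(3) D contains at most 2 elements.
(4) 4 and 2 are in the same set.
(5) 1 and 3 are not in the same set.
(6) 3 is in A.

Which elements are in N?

N = {1}

From (6): 3 ∈ A.
(5): 1 ∉ A.
Suppose 1 ∉ N: no assignment then satisfies all the clues, so 1 ∈ N.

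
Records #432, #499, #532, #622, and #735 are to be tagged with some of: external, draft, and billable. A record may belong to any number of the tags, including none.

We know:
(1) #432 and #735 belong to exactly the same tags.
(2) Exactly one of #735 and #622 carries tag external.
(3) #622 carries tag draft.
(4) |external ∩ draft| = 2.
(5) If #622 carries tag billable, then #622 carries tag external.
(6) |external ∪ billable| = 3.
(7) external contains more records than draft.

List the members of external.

external = {#499, #532, #622}

From (3): #622 ∈ draft.
Suppose #432 ∈ external: no assignment then satisfies all the clues, so #432 ∉ external.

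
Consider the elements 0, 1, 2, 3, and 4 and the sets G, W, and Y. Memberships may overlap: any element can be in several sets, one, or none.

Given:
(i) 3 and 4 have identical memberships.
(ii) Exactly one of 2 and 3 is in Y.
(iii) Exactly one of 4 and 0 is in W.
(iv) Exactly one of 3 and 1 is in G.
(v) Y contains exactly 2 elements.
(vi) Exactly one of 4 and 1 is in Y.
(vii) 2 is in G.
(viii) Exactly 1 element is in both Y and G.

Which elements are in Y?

Y = {1, 2}

From (vii): 2 ∈ G.
Suppose 0 ∈ Y: no assignment then satisfies all the clues, so 0 ∉ Y.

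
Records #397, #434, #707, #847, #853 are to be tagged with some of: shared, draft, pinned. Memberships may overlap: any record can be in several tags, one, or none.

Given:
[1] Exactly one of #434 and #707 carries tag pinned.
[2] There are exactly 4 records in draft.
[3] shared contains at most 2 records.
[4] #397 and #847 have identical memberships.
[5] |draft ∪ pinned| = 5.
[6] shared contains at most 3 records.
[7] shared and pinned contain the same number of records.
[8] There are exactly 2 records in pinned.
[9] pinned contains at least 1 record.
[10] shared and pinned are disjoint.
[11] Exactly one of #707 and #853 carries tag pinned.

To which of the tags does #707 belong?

#707: draft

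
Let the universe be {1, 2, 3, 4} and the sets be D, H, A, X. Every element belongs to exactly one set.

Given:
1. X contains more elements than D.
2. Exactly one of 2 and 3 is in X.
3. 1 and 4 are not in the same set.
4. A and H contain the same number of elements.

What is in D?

D = {}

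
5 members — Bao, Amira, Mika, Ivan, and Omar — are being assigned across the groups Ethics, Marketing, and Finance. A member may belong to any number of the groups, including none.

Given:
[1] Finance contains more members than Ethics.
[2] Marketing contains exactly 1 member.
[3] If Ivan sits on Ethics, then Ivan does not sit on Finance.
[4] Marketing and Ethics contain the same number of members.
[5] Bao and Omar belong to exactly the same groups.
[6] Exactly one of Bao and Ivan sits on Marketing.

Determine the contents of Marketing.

Marketing = {Ivan}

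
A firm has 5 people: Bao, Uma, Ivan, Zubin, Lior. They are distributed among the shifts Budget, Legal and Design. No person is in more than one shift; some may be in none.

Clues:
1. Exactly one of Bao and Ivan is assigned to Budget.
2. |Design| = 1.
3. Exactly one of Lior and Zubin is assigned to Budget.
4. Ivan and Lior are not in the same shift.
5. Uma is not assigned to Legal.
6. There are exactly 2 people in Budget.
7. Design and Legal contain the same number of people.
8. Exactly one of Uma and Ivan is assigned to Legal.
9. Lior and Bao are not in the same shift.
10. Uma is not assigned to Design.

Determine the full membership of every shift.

Budget = {Bao, Zubin}; Legal = {Ivan}; Design = {Lior}

From (5): Uma ∉ Legal.
From (10): Uma ∉ Design.
(8) (exactly one): Ivan ∈ Legal.
(1) (exactly one): Bao ∈ Budget.
(4): Lior ∉ Legal.
(9): Lior ∉ Budget.
(3) (exactly one): Zubin ∈ Budget.
(6): Budget already has 2, so the rest are out.
(2): only 1 candidates remain for Design, so all are in.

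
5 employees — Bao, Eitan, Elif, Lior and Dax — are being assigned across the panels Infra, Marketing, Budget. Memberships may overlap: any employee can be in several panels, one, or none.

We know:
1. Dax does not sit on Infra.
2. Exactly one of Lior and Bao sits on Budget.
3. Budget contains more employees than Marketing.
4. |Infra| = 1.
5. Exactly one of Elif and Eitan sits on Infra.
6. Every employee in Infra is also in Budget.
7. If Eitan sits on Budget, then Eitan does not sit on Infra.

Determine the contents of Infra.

From (1): Dax ∉ Infra.
Suppose Bao ∈ Infra: no assignment then satisfies all the clues, so Bao ∉ Infra.

Infra = {Elif}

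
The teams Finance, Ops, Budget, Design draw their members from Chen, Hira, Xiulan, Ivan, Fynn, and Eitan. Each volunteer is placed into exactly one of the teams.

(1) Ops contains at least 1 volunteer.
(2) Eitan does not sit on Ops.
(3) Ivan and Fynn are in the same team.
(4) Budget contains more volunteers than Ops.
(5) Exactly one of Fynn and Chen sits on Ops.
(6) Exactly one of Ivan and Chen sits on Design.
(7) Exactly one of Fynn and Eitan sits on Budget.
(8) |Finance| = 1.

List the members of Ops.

Ops = {Chen}

From (2): Eitan ∉ Ops.
Suppose Chen ∉ Ops: no assignment then satisfies all the clues, so Chen ∈ Ops.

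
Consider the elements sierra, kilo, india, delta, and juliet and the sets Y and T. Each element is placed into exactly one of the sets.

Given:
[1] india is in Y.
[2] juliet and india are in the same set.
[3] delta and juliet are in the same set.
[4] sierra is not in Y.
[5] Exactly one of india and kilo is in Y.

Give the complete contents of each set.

From (1): india ∈ Y.
From (4): sierra ∉ Y.
(2): juliet matches india: juliet ∈ Y.
(3): delta matches juliet: delta ∈ Y.
(5) (exactly one): kilo ∉ Y.
Only one set left: sierra ∈ T.
Only one set left: kilo ∈ T.

Y = {delta, india, juliet}; T = {kilo, sierra}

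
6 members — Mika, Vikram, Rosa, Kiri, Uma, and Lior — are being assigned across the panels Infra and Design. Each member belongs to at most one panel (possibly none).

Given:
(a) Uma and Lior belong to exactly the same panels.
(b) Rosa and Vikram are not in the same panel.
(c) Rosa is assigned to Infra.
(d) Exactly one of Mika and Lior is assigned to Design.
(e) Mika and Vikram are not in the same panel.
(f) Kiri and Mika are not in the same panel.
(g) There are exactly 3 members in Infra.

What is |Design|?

1

From (c): Rosa ∈ Infra.
(b): Vikram ∉ Infra.
Suppose Mika ∈ Infra: no assignment then satisfies all the clues, so Mika ∉ Infra.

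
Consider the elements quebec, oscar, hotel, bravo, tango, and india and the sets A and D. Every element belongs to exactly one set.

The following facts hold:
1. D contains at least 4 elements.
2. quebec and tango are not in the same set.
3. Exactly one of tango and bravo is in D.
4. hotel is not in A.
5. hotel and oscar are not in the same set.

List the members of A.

From (4): hotel ∉ A.
Only one set left: hotel ∈ D.
(5): oscar ∉ D.
Only one set left: oscar ∈ A.
Suppose quebec ∈ A: no assignment then satisfies all the clues, so quebec ∉ A.

A = {oscar, tango}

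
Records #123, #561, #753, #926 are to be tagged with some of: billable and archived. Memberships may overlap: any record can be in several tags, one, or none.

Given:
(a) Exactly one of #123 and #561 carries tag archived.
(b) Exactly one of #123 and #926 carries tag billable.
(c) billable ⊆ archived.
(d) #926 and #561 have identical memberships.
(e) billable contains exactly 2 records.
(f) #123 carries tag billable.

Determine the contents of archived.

From (f): #123 ∈ billable.
(b) (exactly one): #926 ∉ billable.
(c) with #123 ∈ billable: #123 ∈ archived.
(d): #561 matches #926: #561 ∉ billable.
(e): only 2 candidates remain for billable, so all are in.
(a) (exactly one): #561 ∉ archived.
(c) with #753 ∈ billable: #753 ∈ archived.
(d): #926 matches #561: #926 ∉ archived.

archived = {#123, #753}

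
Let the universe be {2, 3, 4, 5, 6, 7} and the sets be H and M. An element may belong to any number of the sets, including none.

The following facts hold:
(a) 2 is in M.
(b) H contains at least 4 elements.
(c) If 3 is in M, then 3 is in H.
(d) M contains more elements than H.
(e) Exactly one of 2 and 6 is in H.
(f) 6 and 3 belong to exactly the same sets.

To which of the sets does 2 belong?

2: M

From (a): 2 ∈ M.
Suppose 2 ∈ H: no assignment then satisfies all the clues, so 2 ∉ H.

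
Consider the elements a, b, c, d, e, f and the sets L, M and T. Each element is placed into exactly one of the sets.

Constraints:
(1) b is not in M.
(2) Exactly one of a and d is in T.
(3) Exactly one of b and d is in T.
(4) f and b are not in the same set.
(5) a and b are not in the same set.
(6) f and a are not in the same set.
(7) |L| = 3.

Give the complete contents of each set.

From (1): b ∉ M.
Suppose a ∈ L: no assignment then satisfies all the clues, so a ∉ L.

L = {b, c, e}; M = {a}; T = {d, f}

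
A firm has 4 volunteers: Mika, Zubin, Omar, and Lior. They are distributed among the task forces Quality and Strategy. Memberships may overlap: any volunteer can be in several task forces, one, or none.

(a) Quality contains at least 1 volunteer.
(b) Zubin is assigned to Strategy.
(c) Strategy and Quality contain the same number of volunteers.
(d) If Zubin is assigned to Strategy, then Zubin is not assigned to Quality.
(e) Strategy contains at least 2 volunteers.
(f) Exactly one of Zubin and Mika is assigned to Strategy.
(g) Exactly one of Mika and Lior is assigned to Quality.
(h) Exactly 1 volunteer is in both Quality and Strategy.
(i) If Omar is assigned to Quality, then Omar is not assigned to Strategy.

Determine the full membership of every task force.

Quality = {Lior, Omar}; Strategy = {Lior, Zubin}

From (b): Zubin ∈ Strategy.
(d): Zubin ∉ Quality.
(f) (exactly one): Mika ∉ Strategy.
Suppose Mika ∈ Quality: no assignment then satisfies all the clues, so Mika ∉ Quality.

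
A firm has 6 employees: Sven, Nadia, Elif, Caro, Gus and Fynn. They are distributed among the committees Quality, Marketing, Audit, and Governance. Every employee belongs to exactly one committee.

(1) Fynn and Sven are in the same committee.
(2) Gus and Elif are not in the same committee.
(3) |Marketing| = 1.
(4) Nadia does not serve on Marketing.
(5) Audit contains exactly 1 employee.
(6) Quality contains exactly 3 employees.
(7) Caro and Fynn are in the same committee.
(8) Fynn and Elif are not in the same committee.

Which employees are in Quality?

Quality = {Caro, Fynn, Sven}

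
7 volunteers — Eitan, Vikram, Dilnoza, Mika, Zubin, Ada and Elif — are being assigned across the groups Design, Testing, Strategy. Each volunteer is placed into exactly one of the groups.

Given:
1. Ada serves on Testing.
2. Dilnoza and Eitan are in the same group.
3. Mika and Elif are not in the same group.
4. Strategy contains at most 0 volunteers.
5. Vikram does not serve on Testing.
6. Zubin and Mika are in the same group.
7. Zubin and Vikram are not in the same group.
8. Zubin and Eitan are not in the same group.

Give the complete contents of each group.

From (1): Ada ∈ Testing.
From (5): Vikram ∉ Testing.
(4): Strategy already has 0, so the rest are out.
Only one group left: Vikram ∈ Design.
(7): Zubin ∉ Design.
Only one group left: Zubin ∈ Testing.
(6): Mika matches Zubin: Mika ∉ Design.
(6): Mika matches Zubin: Mika ∈ Testing.
(8): Eitan ∉ Testing.
Only one group left: Eitan ∈ Design.
(2): Dilnoza matches Eitan: Dilnoza ∈ Design.
Only one group left: Elif ∈ Design.

Design = {Dilnoza, Eitan, Elif, Vikram}; Testing = {Ada, Mika, Zubin}; Strategy = {}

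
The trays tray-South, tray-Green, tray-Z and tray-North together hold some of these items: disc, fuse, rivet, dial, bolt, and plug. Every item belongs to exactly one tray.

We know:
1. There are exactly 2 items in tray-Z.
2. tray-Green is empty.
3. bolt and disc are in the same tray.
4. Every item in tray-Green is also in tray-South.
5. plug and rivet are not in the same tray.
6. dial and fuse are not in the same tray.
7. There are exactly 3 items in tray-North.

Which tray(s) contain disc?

disc: tray-North

(2): tray-Green already has 0, so the rest are out.
Suppose disc ∈ tray-South: no assignment then satisfies all the clues, so disc ∉ tray-South.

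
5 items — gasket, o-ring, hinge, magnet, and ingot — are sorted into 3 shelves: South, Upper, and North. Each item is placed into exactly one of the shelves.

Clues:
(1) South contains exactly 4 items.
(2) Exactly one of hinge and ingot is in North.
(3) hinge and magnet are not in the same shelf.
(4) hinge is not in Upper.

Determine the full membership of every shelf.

South = {gasket, ingot, magnet, o-ring}; Upper = {}; North = {hinge}

From (4): hinge ∉ Upper.
Suppose gasket ∉ South: no assignment then satisfies all the clues, so gasket ∈ South.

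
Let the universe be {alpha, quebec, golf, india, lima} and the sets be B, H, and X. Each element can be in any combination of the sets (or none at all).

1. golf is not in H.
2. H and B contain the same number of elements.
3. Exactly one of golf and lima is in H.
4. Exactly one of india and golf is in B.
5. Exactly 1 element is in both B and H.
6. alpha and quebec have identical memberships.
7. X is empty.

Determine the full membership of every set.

B = {golf, lima}; H = {india, lima}; X = {}

From (1): golf ∉ H.
(3) (exactly one): lima ∈ H.
(7): X already has 0, so the rest are out.
Suppose alpha ∈ B: no assignment then satisfies all the clues, so alpha ∉ B.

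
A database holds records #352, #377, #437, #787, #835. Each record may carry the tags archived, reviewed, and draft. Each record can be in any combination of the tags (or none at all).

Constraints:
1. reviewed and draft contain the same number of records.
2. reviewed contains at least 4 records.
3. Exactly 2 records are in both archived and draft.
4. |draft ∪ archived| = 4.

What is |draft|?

4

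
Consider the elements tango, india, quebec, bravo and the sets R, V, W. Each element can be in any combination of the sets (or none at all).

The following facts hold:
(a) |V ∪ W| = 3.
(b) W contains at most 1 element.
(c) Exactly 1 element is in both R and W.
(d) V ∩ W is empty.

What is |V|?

2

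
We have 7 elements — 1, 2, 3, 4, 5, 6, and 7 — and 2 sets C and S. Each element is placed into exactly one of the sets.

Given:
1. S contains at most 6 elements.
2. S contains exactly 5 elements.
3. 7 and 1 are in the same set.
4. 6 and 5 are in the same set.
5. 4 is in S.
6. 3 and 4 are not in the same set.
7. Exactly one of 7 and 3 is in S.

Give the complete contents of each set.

C = {2, 3}; S = {1, 4, 5, 6, 7}

From (5): 4 ∈ S.
(6): 3 ∉ S.
(7) (exactly one): 7 ∈ S.
Only one set left: 3 ∈ C.
(3): 1 matches 7: 1 ∉ C.
(3): 1 matches 7: 1 ∈ S.
Suppose 2 ∉ C: no assignment then satisfies all the clues, so 2 ∈ C.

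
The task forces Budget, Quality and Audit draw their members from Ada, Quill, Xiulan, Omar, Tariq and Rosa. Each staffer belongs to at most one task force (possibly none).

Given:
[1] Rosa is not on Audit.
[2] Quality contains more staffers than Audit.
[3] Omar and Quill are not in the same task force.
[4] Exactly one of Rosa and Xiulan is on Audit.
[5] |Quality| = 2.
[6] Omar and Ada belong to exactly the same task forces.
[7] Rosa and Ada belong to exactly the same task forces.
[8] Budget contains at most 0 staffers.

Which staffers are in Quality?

Quality = {Quill, Tariq}

From (1): Rosa ∉ Audit.
(4) (exactly one): Xiulan ∈ Audit.
(7): Ada matches Rosa: Ada ∉ Audit.
(8): Budget already has 0, so the rest are out.
(6): Omar matches Ada: Omar ∉ Audit.
Suppose Ada ∈ Quality: no assignment then satisfies all the clues, so Ada ∉ Quality.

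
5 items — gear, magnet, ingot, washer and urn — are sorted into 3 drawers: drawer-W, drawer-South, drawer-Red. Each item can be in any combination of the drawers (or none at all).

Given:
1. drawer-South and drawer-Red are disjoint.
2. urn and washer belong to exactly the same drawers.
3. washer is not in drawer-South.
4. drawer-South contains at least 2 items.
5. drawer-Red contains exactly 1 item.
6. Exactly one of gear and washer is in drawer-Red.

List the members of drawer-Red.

drawer-Red = {gear}

From (3): washer ∉ drawer-South.
(2): urn matches washer: urn ∉ drawer-South.
Suppose gear ∉ drawer-Red: no assignment then satisfies all the clues, so gear ∈ drawer-Red.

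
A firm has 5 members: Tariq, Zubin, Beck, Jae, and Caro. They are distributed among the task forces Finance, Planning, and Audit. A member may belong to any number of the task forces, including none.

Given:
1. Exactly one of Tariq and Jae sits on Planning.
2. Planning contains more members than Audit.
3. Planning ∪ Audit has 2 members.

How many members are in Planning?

2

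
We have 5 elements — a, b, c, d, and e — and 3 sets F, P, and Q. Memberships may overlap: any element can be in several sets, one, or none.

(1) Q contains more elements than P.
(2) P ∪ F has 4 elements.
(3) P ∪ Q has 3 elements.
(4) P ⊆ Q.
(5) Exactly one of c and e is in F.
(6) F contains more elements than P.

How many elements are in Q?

3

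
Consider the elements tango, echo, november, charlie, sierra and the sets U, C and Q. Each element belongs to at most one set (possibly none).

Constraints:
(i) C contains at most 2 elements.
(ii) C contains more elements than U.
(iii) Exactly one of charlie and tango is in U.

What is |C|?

2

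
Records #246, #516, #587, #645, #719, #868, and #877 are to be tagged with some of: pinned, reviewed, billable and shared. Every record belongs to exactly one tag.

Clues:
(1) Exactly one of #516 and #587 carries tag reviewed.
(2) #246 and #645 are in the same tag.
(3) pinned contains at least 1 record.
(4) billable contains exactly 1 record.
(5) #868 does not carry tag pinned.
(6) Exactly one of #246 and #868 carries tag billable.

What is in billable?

billable = {#868}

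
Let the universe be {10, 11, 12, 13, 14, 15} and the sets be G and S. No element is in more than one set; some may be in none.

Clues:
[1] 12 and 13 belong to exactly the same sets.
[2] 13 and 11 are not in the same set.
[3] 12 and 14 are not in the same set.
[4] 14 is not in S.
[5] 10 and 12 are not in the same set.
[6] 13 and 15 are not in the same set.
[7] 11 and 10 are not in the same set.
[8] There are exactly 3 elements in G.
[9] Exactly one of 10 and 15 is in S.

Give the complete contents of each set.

G = {11, 14, 15}; S = {10}

From (4): 14 ∉ S.
Suppose 10 ∈ G: no assignment then satisfies all the clues, so 10 ∉ G.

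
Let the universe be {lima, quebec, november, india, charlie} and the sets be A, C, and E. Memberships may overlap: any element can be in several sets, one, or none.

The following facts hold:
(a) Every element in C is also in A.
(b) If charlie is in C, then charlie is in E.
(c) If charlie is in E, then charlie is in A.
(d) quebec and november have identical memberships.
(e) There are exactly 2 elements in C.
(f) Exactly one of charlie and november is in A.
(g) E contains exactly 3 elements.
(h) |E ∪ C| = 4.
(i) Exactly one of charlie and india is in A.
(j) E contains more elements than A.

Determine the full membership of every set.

A = {charlie, lima}; C = {charlie, lima}; E = {charlie, november, quebec}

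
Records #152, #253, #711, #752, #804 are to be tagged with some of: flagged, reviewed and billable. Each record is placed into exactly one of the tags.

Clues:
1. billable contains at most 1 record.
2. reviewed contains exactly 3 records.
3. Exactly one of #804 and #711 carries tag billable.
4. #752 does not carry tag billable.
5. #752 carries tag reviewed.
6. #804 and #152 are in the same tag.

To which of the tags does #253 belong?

From (4): #752 ∉ billable.
From (5): #752 ∈ reviewed.
Suppose #253 ∉ flagged: no assignment then satisfies all the clues, so #253 ∈ flagged.

#253: flagged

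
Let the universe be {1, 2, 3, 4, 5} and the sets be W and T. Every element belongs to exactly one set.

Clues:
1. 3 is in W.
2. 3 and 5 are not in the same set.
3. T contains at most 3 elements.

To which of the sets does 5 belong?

5: T

From (1): 3 ∈ W.
(2): 5 ∉ W.
Only one set left: 5 ∈ T.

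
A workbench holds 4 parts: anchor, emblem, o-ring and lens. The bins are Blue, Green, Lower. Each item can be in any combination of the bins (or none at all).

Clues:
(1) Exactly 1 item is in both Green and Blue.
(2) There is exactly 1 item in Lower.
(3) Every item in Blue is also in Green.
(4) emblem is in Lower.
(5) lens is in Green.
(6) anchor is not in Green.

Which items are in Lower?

Lower = {emblem}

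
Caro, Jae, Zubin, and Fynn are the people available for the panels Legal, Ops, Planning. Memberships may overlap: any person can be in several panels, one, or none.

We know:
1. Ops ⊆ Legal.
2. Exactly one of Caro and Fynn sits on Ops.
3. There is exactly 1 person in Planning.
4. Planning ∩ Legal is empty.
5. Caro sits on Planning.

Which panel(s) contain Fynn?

From (5): Caro ∈ Planning.
(3): Planning already has 1, so the rest are out.
(4) (disjoint): Caro ∉ Legal.
(1) contrapositive: Caro ∉ Ops.
(2) (exactly one): Fynn ∈ Ops.
(1) with Fynn ∈ Ops: Fynn ∈ Legal.

Fynn: Legal, Ops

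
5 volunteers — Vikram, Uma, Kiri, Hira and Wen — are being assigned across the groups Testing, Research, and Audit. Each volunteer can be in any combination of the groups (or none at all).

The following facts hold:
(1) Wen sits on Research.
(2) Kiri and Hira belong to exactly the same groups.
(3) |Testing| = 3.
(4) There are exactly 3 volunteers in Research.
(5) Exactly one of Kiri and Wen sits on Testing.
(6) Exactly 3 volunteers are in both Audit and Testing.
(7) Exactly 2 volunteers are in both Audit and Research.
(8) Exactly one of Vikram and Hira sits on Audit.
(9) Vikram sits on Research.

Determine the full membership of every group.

From (1): Wen ∈ Research.
From (9): Vikram ∈ Research.
Suppose Vikram ∈ Testing: no assignment then satisfies all the clues, so Vikram ∉ Testing.

Testing = {Hira, Kiri, Uma}; Research = {Uma, Vikram, Wen}; Audit = {Hira, Kiri, Uma, Wen}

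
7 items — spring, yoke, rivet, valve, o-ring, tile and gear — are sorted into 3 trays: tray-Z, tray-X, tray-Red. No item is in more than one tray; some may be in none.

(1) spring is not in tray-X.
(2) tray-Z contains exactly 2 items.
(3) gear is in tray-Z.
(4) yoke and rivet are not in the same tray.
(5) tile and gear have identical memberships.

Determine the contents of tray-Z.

tray-Z = {gear, tile}

From (1): spring ∉ tray-X.
From (3): gear ∈ tray-Z.
(5): tile matches gear: tile ∈ tray-Z.
(2): tray-Z already has 2, so the rest are out.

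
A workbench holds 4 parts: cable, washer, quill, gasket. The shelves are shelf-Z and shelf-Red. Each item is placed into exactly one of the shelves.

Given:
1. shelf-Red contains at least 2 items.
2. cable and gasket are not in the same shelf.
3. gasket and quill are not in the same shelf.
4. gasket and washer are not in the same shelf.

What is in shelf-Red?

shelf-Red = {cable, quill, washer}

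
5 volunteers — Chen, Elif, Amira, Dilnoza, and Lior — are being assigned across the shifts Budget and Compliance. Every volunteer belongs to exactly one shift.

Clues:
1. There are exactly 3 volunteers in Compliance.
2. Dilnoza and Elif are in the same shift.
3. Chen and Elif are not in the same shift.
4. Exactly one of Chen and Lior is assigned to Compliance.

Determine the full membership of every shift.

Budget = {Amira, Chen}; Compliance = {Dilnoza, Elif, Lior}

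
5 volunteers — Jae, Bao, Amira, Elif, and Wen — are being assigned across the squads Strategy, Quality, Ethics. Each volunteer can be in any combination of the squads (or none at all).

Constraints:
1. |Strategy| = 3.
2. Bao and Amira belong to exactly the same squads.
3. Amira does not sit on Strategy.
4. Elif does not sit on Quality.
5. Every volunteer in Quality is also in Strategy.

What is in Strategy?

From (3): Amira ∉ Strategy.
From (4): Elif ∉ Quality.
(2): Bao matches Amira: Bao ∉ Strategy.
(5) contrapositive: Bao ∉ Quality.
(5) contrapositive: Amira ∉ Quality.
(1): only 3 candidates remain for Strategy, so all are in.

Strategy = {Elif, Jae, Wen}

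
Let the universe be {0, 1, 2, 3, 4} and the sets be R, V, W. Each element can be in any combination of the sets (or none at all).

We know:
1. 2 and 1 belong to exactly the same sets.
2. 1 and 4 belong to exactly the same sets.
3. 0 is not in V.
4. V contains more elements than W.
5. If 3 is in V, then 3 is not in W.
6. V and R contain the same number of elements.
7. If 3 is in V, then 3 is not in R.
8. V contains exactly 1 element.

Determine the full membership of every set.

R = {0}; V = {3}; W = {}

From (3): 0 ∉ V.
Suppose 0 ∉ R: no assignment then satisfies all the clues, so 0 ∈ R.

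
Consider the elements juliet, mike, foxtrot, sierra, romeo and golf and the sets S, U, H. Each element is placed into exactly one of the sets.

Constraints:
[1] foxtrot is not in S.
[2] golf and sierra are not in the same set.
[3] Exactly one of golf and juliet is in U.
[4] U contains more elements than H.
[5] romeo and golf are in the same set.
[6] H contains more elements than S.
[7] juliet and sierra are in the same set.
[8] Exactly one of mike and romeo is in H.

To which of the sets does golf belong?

golf: H

From (1): foxtrot ∉ S.
Suppose golf ∈ S: no assignment then satisfies all the clues, so golf ∉ S.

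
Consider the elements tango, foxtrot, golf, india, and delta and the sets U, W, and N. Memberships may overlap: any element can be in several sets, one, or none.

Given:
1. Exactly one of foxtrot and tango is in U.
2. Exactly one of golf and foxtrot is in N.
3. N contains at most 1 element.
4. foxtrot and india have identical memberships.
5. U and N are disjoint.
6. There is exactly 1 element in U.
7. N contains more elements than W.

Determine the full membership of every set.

U = {tango}; W = {}; N = {golf}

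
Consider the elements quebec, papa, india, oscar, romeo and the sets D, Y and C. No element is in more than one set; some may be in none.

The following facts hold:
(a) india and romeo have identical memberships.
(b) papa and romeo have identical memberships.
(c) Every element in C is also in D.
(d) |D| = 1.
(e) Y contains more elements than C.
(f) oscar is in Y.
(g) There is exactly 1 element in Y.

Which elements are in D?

From (f): oscar ∈ Y.
(g): Y already has 1, so the rest are out.
Suppose quebec ∉ D: no assignment then satisfies all the clues, so quebec ∈ D.

D = {quebec}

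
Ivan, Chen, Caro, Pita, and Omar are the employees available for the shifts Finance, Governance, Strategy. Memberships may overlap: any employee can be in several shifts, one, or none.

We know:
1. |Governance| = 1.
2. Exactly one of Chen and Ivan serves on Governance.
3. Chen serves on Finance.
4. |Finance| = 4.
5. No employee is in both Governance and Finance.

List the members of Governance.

Governance = {Ivan}

From (3): Chen ∈ Finance.
(5) (disjoint): Chen ∉ Governance.
(2) (exactly one): Ivan ∈ Governance.
(5) (disjoint): Ivan ∉ Finance.
(1): Governance already has 1, so the rest are out.
(4): only 4 candidates remain for Finance, so all are in.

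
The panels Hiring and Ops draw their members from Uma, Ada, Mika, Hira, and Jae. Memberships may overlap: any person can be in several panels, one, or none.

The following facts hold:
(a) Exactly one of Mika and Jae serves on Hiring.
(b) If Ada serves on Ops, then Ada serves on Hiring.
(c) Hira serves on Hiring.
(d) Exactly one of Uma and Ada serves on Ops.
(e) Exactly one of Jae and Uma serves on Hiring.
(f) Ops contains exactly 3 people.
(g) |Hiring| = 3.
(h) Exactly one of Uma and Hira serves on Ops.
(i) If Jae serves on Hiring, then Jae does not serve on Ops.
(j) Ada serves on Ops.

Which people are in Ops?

Ops = {Ada, Hira, Mika}

From (c): Hira ∈ Hiring.
From (j): Ada ∈ Ops.
(b): Ada ∈ Hiring.
(d) (exactly one): Uma ∉ Ops.
(h) (exactly one): Hira ∈ Ops.
Suppose Mika ∉ Ops: no assignment then satisfies all the clues, so Mika ∈ Ops.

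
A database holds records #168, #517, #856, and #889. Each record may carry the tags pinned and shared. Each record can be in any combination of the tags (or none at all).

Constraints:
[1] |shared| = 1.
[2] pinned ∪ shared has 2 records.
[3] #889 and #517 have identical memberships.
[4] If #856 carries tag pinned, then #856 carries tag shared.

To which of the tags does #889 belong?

#889: none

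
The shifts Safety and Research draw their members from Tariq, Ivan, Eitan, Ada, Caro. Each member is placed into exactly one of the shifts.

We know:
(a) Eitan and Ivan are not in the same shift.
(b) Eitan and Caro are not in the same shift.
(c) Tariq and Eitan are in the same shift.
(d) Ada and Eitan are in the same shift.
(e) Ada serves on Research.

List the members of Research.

From (e): Ada ∈ Research.
(d): Eitan matches Ada: Eitan ∉ Safety.
(d): Eitan matches Ada: Eitan ∈ Research.
(a): Ivan ∉ Research.
(b): Caro ∉ Research.
(c): Tariq matches Eitan: Tariq ∉ Safety.
(c): Tariq matches Eitan: Tariq ∈ Research.
Only one shift left: Ivan ∈ Safety.
Only one shift left: Caro ∈ Safety.

Research = {Ada, Eitan, Tariq}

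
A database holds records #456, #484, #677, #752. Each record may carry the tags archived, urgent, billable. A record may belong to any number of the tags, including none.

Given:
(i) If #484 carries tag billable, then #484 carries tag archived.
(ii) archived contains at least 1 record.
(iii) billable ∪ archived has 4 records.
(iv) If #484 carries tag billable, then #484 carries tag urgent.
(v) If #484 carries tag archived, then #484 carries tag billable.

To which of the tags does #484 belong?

#484: archived, billable, urgent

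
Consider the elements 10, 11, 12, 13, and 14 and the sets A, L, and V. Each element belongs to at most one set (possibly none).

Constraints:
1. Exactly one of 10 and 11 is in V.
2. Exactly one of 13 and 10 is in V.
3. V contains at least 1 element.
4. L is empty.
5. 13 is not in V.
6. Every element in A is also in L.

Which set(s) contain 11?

From (5): 13 ∉ V.
(2) (exactly one): 10 ∈ V.
(4): L already has 0, so the rest are out.
(6) contrapositive: 11 ∉ A.
(6) contrapositive: 12 ∉ A.
(6) contrapositive: 13 ∉ A.
(6) contrapositive: 14 ∉ A.
(1) (exactly one): 11 ∉ V.

11: none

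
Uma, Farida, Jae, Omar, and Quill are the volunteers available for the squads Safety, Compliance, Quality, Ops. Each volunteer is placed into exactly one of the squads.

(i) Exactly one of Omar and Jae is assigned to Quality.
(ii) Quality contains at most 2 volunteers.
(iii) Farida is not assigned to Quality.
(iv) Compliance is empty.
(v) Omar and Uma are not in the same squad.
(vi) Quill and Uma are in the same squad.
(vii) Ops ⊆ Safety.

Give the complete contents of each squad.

Safety = {Farida, Jae, Quill, Uma}; Compliance = {}; Quality = {Omar}; Ops = {}

From (iii): Farida ∉ Quality.
(iv): Compliance already has 0, so the rest are out.
Suppose Uma ∉ Safety: no assignment then satisfies all the clues, so Uma ∈ Safety.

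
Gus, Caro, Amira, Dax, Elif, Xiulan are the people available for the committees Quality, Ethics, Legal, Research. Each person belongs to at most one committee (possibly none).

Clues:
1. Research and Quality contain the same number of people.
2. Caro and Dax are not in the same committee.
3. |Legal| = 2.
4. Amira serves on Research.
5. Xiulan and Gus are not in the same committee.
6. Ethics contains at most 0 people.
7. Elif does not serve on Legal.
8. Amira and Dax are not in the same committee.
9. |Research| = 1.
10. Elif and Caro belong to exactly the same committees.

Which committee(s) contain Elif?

Elif: none

From (4): Amira ∈ Research.
From (7): Elif ∉ Legal.
(6): Ethics already has 0, so the rest are out.
(8): Dax ∉ Research.
(9): Research already has 1, so the rest are out.
(10): Caro matches Elif: Caro ∉ Legal.
Suppose Elif ∈ Quality: no assignment then satisfies all the clues, so Elif ∉ Quality.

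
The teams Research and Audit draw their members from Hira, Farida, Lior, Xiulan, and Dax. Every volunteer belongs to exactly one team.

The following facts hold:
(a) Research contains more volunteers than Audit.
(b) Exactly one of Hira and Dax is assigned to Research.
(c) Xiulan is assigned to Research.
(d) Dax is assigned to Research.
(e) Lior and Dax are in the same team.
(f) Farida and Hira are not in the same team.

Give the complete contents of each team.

From (c): Xiulan ∈ Research.
From (d): Dax ∈ Research.
(b) (exactly one): Hira ∉ Research.
(e): Lior matches Dax: Lior ∈ Research.
Only one team left: Hira ∈ Audit.
(f): Farida ∉ Audit.
Only one team left: Farida ∈ Research.

Research = {Dax, Farida, Lior, Xiulan}; Audit = {Hira}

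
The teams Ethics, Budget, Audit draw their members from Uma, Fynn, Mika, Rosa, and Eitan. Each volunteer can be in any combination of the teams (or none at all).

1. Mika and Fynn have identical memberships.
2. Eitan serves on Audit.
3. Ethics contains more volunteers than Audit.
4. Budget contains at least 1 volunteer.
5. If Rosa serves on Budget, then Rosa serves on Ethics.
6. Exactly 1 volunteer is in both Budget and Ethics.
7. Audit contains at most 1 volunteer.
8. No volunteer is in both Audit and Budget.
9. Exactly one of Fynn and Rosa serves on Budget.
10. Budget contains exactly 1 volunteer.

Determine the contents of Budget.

From (2): Eitan ∈ Audit.
(7): Audit already has 1, so the rest are out.
(8) (disjoint): Eitan ∉ Budget.
Suppose Uma ∈ Budget: no assignment then satisfies all the clues, so Uma ∉ Budget.

Budget = {Rosa}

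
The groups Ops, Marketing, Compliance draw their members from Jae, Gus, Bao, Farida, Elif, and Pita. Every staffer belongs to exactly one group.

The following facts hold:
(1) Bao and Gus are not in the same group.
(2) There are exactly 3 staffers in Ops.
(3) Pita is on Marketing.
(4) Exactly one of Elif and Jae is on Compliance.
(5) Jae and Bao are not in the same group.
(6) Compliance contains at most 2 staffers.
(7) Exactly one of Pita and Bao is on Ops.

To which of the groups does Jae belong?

From (3): Pita ∈ Marketing.
(7) (exactly one): Bao ∈ Ops.
(1): Gus ∉ Ops.
(5): Jae ∉ Ops.
(2): only 3 candidates remain for Ops, so all are in.
(4) (exactly one): Jae ∈ Compliance.

Jae: Compliance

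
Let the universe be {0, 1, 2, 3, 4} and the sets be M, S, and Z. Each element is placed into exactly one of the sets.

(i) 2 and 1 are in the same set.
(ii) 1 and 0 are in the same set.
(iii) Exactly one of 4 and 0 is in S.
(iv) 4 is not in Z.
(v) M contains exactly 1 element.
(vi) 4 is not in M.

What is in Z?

Z = {0, 1, 2}

From (iv): 4 ∉ Z.
From (vi): 4 ∉ M.
Only one set left: 4 ∈ S.
(iii) (exactly one): 0 ∉ S.
(ii): 1 matches 0: 1 ∉ S.
(i): 2 matches 1: 2 ∉ S.
Suppose 0 ∉ Z: no assignment then satisfies all the clues, so 0 ∈ Z.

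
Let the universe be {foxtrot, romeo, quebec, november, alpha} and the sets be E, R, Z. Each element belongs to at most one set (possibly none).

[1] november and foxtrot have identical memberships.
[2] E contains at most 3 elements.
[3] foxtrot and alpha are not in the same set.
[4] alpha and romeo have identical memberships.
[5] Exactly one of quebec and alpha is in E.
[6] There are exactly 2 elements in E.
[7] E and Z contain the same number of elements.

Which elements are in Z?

Z = {foxtrot, november}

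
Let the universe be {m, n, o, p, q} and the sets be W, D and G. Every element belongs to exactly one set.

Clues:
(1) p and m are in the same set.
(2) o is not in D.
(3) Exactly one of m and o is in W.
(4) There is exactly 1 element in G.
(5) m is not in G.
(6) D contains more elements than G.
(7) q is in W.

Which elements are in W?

W = {o, q}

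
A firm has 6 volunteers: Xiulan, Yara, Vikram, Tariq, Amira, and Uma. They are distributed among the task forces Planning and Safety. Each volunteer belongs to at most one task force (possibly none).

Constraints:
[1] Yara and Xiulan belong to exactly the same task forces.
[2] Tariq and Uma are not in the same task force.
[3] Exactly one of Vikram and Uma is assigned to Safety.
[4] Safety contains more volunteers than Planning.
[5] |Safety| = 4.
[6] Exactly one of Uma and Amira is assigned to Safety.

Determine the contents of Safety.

Safety = {Amira, Vikram, Xiulan, Yara}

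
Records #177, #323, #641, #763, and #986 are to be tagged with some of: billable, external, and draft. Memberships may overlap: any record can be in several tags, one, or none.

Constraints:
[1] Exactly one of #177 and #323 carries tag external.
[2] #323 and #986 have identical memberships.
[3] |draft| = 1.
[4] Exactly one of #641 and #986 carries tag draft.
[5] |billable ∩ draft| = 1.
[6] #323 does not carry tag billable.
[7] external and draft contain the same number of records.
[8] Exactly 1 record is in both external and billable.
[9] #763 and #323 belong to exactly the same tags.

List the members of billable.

billable = {#177, #641}

From (6): #323 ∉ billable.
(2): #986 matches #323: #986 ∉ billable.
(9): #763 matches #323: #763 ∉ billable.
Suppose #177 ∉ billable: no assignment then satisfies all the clues, so #177 ∈ billable.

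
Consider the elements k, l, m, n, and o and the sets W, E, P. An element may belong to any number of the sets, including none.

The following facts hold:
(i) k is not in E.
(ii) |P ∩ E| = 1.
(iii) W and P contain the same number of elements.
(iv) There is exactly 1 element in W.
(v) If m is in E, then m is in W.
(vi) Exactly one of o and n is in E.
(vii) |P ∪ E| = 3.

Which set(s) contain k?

From (i): k ∉ E.
Suppose k ∈ W: no assignment then satisfies all the clues, so k ∉ W.

k: none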